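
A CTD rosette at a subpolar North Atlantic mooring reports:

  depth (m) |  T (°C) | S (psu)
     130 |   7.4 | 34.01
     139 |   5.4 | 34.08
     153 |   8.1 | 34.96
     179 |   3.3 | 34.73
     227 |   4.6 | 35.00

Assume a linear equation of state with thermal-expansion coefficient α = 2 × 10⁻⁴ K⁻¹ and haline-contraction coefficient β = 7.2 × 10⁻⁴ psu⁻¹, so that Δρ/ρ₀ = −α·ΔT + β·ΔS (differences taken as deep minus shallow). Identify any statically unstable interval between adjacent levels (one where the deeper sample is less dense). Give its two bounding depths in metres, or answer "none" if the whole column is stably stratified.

Evaluate Δρ/ρ₀ = −αΔT + βΔS across each adjacent pair:
  130–139 m: −αΔT+βΔS = −(2 × 10⁻⁴)(-2.0)+(7.2 × 10⁻⁴)(+0.07) = 4.5 × 10⁻⁴ → stable
  139–153 m: −αΔT+βΔS = −(2 × 10⁻⁴)(+2.7)+(7.2 × 10⁻⁴)(+0.88) = 9.4 × 10⁻⁵ → stable
  153–179 m: −αΔT+βΔS = −(2 × 10⁻⁴)(-4.8)+(7.2 × 10⁻⁴)(-0.23) = 7.9 × 10⁻⁴ → stable
  179–227 m: −αΔT+βΔS = −(2 × 10⁻⁴)(+1.3)+(7.2 × 10⁻⁴)(+0.27) = -6.6 × 10⁻⁵ → UNSTABLE
The 179–227 m interval has Δρ < 0: lighter water underlies denser water.

179–227 m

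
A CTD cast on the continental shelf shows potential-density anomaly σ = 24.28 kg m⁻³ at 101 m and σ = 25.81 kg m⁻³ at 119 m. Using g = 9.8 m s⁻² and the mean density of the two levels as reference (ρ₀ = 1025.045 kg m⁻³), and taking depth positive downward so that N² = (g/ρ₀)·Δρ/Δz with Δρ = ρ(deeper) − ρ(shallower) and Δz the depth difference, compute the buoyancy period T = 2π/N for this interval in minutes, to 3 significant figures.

3.67 min

Δρ = 1025.81 − 1024.28 = 1.53 kg m⁻³ over Δz = 119 − 101 = 18 m.
N² = (9.8/1025.045) × (1.53/18) = 8.1265 × 10⁻⁴ s⁻².
N = √(8.1265 × 10⁻⁴) = 0.028507 rad s⁻¹, so T = 2π/N = 220.41 s = 3.6735 min ≈ 3.67 min.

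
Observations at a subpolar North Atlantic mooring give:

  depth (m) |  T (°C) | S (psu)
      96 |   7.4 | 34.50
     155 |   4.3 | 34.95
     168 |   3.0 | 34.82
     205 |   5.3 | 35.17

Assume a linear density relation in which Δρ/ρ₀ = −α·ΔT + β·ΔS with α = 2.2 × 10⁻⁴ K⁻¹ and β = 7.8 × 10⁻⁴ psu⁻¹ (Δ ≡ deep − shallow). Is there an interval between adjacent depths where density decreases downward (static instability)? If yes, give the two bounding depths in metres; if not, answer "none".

168–205 m

Evaluate Δρ/ρ₀ = −αΔT + βΔS across each adjacent pair:
  96–155 m: −αΔT+βΔS = −(2.2 × 10⁻⁴)(-3.1)+(7.8 × 10⁻⁴)(+0.45) = 1.0 × 10⁻³ → stable
  155–168 m: −αΔT+βΔS = −(2.2 × 10⁻⁴)(-1.3)+(7.8 × 10⁻⁴)(-0.13) = 1.8 × 10⁻⁴ → stable
  168–205 m: −αΔT+βΔS = −(2.2 × 10⁻⁴)(+2.3)+(7.8 × 10⁻⁴)(+0.35) = -2.3 × 10⁻⁴ → UNSTABLE
The 168–205 m interval has Δρ < 0: lighter water underlies denser water.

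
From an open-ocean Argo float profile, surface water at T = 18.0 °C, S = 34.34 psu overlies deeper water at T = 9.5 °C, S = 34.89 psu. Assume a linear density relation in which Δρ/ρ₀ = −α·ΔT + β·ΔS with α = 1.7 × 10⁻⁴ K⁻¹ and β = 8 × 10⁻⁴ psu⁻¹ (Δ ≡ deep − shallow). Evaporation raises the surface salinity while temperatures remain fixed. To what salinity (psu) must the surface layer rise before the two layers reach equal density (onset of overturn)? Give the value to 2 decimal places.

36.70 psu

Neutral buoyancy requires −α(T_deep − T_surf) + β(S_deep − S_surf′) = 0.
S_surf′ = S_deep − (α/β)·ΔT = 34.89 − (1.7 × 10⁻⁴/8 × 10⁻⁴)·(-8.5) = 36.6962 psu.
Increase required: 36.6962 − 34.34 = 2.3562 psu.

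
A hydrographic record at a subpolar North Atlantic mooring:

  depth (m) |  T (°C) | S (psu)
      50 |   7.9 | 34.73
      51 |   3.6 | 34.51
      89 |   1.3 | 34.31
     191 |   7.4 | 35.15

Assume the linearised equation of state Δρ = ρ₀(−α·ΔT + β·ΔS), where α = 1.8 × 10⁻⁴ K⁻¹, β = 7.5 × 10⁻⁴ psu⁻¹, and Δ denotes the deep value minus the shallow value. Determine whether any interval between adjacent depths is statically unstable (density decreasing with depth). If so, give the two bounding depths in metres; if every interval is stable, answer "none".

89–191 m

Evaluate Δρ/ρ₀ = −αΔT + βΔS across each adjacent pair:
  50–51 m: −αΔT+βΔS = −(1.8 × 10⁻⁴)(-4.3)+(7.5 × 10⁻⁴)(-0.22) = 6.1 × 10⁻⁴ → stable
  51–89 m: −αΔT+βΔS = −(1.8 × 10⁻⁴)(-2.3)+(7.5 × 10⁻⁴)(-0.20) = 2.6 × 10⁻⁴ → stable
  89–191 m: −αΔT+βΔS = −(1.8 × 10⁻⁴)(+6.1)+(7.5 × 10⁻⁴)(+0.84) = -4.7 × 10⁻⁴ → UNSTABLE
The 89–191 m interval has Δρ < 0: lighter water underlies denser water.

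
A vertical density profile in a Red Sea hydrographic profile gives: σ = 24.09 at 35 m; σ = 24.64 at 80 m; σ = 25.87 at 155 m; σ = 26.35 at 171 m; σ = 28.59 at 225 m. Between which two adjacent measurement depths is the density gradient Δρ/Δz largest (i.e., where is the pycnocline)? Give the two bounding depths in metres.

Compute the density gradient over each adjacent pair:
  35–80 m: Δρ/Δz = 0.55/45 = 0.012 kg m⁻⁴
  80–155 m: Δρ/Δz = 1.23/75 = 0.016 kg m⁻⁴
  155–171 m: Δρ/Δz = 0.48/16 = 0.030 kg m⁻⁴
  171–225 m: Δρ/Δz = 2.24/54 = 0.041 kg m⁻⁴
The largest gradient is in the 171–225 m interval — the pycnocline.

171–225 m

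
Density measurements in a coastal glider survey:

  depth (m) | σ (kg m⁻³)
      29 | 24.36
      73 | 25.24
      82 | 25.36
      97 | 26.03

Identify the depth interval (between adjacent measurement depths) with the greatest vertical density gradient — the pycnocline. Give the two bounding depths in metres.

Compute the density gradient over each adjacent pair:
  29–73 m: Δρ/Δz = 0.88/44 = 0.020 kg m⁻⁴
  73–82 m: Δρ/Δz = 0.12/9 = 0.013 kg m⁻⁴
  82–97 m: Δρ/Δz = 0.67/15 = 0.045 kg m⁻⁴
The largest gradient is in the 82–97 m interval — the pycnocline.

82–97 m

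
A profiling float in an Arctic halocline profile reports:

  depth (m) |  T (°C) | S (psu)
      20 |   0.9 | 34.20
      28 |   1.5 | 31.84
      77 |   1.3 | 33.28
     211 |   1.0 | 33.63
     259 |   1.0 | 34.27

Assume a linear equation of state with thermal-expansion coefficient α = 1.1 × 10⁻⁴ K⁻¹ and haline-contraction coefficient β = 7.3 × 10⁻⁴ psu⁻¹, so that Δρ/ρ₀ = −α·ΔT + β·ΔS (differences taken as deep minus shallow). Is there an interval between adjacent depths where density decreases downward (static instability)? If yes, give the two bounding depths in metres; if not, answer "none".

20–28 m

Evaluate Δρ/ρ₀ = −αΔT + βΔS across each adjacent pair:
  20–28 m: −αΔT+βΔS = −(1.1 × 10⁻⁴)(+0.6)+(7.3 × 10⁻⁴)(-2.36) = -1.8 × 10⁻³ → UNSTABLE
  28–77 m: −αΔT+βΔS = −(1.1 × 10⁻⁴)(-0.2)+(7.3 × 10⁻⁴)(+1.44) = 1.1 × 10⁻³ → stable
  77–211 m: −αΔT+βΔS = −(1.1 × 10⁻⁴)(-0.3)+(7.3 × 10⁻⁴)(+0.35) = 2.9 × 10⁻⁴ → stable
  211–259 m: −αΔT+βΔS = −(1.1 × 10⁻⁴)(+0.0)+(7.3 × 10⁻⁴)(+0.64) = 4.7 × 10⁻⁴ → stable
The 20–28 m interval has Δρ < 0: lighter water underlies denser water.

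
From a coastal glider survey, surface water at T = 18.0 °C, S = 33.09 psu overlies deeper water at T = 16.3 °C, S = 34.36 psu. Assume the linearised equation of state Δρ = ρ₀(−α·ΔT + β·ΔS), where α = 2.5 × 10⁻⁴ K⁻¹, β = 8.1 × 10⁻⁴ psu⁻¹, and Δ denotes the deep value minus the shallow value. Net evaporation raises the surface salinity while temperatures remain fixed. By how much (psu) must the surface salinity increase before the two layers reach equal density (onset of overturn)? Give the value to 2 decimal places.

1.79 psu

Neutral buoyancy requires −α(T_deep − T_surf) + β(S_deep − S_surf′) = 0.
S_surf′ = S_deep − (α/β)·ΔT = 34.36 − (2.5 × 10⁻⁴/8.1 × 10⁻⁴)·(-1.7) = 34.8847 psu.
Increase required: 34.8847 − 33.09 = 1.7947 psu.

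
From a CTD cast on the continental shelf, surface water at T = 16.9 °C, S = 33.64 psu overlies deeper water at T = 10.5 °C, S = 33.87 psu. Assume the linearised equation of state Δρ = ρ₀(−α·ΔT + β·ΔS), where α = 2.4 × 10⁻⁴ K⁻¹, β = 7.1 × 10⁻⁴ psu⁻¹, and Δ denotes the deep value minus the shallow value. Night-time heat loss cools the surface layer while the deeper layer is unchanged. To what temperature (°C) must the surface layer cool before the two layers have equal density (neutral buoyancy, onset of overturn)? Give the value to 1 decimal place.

Neutral buoyancy requires Δρ = 0, i.e. −α(T_deep − T_surf′) + β(S_deep − S_surf) = 0.
T_surf′ = T_deep − (β/α)·ΔS = 10.5 − (7.1 × 10⁻⁴/2.4 × 10⁻⁴)·(+0.23) = 9.820 °C.
Cooling required: 16.9 − (9.820) = 7.080 °C.

9.8 °C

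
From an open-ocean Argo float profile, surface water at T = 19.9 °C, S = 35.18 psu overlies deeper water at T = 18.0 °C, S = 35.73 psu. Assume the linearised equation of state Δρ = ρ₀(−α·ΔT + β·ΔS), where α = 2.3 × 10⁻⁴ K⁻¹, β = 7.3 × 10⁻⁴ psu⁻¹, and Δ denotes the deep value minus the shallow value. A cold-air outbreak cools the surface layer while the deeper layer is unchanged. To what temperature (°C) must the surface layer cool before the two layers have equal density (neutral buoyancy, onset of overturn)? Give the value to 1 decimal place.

16.3 °C

Neutral buoyancy requires Δρ = 0, i.e. −α(T_deep − T_surf′) + β(S_deep − S_surf) = 0.
T_surf′ = T_deep − (β/α)·ΔS = 18.0 − (7.3 × 10⁻⁴/2.3 × 10⁻⁴)·(+0.55) = 16.254 °C.
Cooling required: 19.9 − (16.254) = 3.646 °C.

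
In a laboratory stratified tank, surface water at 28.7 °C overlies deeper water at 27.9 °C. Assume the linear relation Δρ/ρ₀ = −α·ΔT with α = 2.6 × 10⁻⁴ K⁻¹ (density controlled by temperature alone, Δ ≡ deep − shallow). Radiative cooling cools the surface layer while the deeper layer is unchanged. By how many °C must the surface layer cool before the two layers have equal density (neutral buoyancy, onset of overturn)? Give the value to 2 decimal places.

0.80 °C

With temperature the only control, equal density requires T_surf′ = T_deep.
T_surf′ = 27.9 °C.
Cooling required: 28.7 − 27.9 = 0.80 °C.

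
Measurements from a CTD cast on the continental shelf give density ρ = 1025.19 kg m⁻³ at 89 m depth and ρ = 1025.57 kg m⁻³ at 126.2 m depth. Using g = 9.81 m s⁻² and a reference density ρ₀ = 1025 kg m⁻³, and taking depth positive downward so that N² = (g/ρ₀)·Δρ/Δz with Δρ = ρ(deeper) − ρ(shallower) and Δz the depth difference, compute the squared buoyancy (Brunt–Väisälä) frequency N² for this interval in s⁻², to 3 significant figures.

Δρ = 1025.57 − 1025.19 = 0.38 kg m⁻³ over Δz = 126.2 − 89 = 37.2 m.
N² = (9.81/1025) × (0.38/37.2) = 9.7766 × 10⁻⁵ s⁻² ≈ 9.78 × 10⁻⁵ s⁻².

9.78 × 10⁻⁵ s⁻²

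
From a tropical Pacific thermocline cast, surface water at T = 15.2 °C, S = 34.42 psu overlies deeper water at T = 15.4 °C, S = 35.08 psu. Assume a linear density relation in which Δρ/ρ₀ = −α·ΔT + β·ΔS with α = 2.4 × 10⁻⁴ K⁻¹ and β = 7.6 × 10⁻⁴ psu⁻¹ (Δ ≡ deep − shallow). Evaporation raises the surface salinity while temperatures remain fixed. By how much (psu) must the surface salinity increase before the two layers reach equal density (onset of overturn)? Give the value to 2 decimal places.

Neutral buoyancy requires −α(T_deep − T_surf) + β(S_deep − S_surf′) = 0.
S_surf′ = S_deep − (α/β)·ΔT = 35.08 − (2.4 × 10⁻⁴/7.6 × 10⁻⁴)·(+0.2) = 35.0168 psu.
Increase required: 35.0168 − 34.42 = 0.5968 psu.

0.60 psu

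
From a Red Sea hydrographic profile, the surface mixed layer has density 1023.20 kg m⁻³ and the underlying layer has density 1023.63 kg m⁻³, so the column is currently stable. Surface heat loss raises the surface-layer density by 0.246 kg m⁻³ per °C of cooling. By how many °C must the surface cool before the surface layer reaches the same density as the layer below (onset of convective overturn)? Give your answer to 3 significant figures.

1.75 °C

Density deficit of the surface layer: 1023.63 − 1023.20 = 0.43 kg m⁻³.
Required change = 0.43 / 0.246 = 1.75 °C.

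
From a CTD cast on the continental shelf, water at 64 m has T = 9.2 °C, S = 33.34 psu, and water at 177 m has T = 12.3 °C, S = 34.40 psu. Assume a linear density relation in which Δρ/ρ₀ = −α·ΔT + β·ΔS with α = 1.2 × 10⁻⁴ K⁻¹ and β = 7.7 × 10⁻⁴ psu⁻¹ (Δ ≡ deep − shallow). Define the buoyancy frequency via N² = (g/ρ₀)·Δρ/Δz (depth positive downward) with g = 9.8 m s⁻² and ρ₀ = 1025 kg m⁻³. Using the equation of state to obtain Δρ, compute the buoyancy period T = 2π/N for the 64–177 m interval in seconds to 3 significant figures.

1.01 × 10³ s

ΔT = +3.1 K, ΔS = +1.06 psu (deep − shallow).
Δρ/ρ₀ = −αΔT + βΔS = -3.72 × 10⁻⁴ + 8.162 × 10⁻⁴ = 4.442 × 10⁻⁴, so Δρ ≈ 0.4553 kg m⁻³.
N² = (g/ρ₀)·Δρ/Δz = g·(Δρ/ρ₀)/Δz = 9.8 × 4.442 × 10⁻⁴ / 113 = 3.8524 × 10⁻⁵ s⁻².
N = √(3.8524 × 10⁻⁵) = 6.2068 × 10⁻³ rad s⁻¹ → T = 2π/N = 1.0123 × 10³ s ≈ 1.01 × 10³ s.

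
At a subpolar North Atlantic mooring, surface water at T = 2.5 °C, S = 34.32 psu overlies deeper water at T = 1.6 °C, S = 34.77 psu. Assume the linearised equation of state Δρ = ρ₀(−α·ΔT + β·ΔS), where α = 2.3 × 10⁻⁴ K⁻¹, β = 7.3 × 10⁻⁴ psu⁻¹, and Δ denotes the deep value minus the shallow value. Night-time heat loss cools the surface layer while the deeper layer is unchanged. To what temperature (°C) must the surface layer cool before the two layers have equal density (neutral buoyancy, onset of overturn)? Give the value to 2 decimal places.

0.17 °C

Neutral buoyancy requires Δρ = 0, i.e. −α(T_deep − T_surf′) + β(S_deep − S_surf) = 0.
T_surf′ = T_deep − (β/α)·ΔS = 1.6 − (7.3 × 10⁻⁴/2.3 × 10⁻⁴)·(+0.45) = 0.1717 °C.
Cooling required: 2.5 − (0.1717) = 2.3283 °C.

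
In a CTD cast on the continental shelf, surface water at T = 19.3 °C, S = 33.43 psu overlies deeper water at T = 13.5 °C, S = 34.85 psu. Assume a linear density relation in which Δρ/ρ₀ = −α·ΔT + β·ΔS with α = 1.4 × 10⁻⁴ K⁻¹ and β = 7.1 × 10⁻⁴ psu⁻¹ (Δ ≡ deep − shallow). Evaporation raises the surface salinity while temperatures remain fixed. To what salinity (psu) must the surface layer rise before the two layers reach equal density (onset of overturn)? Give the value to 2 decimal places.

Neutral buoyancy requires −α(T_deep − T_surf) + β(S_deep − S_surf′) = 0.
S_surf′ = S_deep − (α/β)·ΔT = 34.85 − (1.4 × 10⁻⁴/7.1 × 10⁻⁴)·(-5.8) = 35.9937 psu.
Increase required: 35.9937 − 33.43 = 2.5637 psu.

35.99 psu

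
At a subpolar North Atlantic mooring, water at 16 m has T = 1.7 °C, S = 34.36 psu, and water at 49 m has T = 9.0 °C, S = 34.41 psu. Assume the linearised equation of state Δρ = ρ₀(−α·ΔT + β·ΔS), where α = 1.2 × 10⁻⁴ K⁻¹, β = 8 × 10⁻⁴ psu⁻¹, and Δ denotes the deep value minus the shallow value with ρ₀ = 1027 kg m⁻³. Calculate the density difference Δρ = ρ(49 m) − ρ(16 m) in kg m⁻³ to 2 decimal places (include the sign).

-0.86 kg m⁻³

ΔT = +7.3 K, ΔS = +0.05 psu (deep − shallow).
Δρ/ρ₀ = −(1.2 × 10⁻⁴)(+7.3) + (8 × 10⁻⁴)(+0.05) = -8.36 × 10⁻⁴.
Δρ = 1027 × (-8.36 × 10⁻⁴) = -0.86 kg m⁻³.
Negative Δρ: lighter below, statically unstable.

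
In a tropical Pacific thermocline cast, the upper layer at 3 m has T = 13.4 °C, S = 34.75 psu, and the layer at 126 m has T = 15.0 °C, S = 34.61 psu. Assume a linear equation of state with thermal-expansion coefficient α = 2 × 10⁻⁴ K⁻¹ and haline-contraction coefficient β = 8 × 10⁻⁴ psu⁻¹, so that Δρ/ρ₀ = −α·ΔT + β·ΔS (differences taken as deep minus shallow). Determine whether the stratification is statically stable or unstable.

ΔT = 15.0 − 13.4 = +1.6 K and ΔS = 34.61 − 34.75 = -0.14 psu (deep − shallow).
−αΔT = -3.20 × 10⁻⁴; βΔS = -1.12 × 10⁻⁴; sum Δρ/ρ₀ = -4.32 × 10⁻⁴.
Δρ/ρ₀ < 0, so Δρ < 0: deeper water is lighter → statically unstable; the column would overturn.

unstable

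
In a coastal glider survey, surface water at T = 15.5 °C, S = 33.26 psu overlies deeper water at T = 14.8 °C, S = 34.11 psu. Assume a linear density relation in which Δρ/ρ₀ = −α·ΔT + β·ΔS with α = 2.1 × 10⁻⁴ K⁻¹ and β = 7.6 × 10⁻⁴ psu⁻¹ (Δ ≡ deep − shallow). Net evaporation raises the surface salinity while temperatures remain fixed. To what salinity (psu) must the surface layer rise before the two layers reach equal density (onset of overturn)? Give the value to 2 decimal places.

34.30 psu

Neutral buoyancy requires −α(T_deep − T_surf) + β(S_deep − S_surf′) = 0.
S_surf′ = S_deep − (α/β)·ΔT = 34.11 − (2.1 × 10⁻⁴/7.6 × 10⁻⁴)·(-0.7) = 34.3034 psu.
Increase required: 34.3034 − 33.26 = 1.0434 psu.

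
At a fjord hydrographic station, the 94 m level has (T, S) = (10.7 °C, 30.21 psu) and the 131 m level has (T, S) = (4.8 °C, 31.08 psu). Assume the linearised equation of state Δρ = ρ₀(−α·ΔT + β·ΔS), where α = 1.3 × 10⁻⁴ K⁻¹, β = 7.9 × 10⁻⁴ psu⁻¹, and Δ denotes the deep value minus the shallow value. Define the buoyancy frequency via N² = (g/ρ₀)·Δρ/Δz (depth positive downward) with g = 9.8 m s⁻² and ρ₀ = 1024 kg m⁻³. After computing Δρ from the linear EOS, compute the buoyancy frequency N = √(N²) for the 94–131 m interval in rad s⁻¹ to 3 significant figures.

0.0196 rad s⁻¹

ΔT = -5.9 K, ΔS = +0.87 psu (deep − shallow).
Δρ/ρ₀ = −αΔT + βΔS = 7.67 × 10⁻⁴ + 6.873 × 10⁻⁴ = 1.4543 × 10⁻³, so Δρ ≈ 1.489 kg m⁻³.
N² = (g/ρ₀)·Δρ/Δz = g·(Δρ/ρ₀)/Δz = 9.8 × 1.4543 × 10⁻³ / 37 = 3.8519 × 10⁻⁴ s⁻².
N = √(3.8519 × 10⁻⁴) = 0.019626 rad s⁻¹ ≈ 0.0196 rad s⁻¹.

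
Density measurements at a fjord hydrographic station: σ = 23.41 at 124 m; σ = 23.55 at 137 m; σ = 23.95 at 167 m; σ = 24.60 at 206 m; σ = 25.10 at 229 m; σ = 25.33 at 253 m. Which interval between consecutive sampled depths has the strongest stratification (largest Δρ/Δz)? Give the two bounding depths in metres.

206–229 m

Compute the density gradient over each adjacent pair:
  124–137 m: Δρ/Δz = 0.14/13 = 0.011 kg m⁻⁴
  137–167 m: Δρ/Δz = 0.40/30 = 0.013 kg m⁻⁴
  167–206 m: Δρ/Δz = 0.65/39 = 0.017 kg m⁻⁴
  206–229 m: Δρ/Δz = 0.50/23 = 0.022 kg m⁻⁴
  229–253 m: Δρ/Δz = 0.23/24 = 9.6 × 10⁻³ kg m⁻⁴
The largest gradient is in the 206–229 m interval — the pycnocline.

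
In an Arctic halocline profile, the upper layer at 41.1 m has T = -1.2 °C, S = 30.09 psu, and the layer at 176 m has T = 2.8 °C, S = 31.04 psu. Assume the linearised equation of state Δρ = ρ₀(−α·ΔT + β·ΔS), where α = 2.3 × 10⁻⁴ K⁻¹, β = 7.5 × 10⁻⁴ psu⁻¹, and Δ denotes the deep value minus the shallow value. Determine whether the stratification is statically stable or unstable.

ΔT = 2.8 − -1.2 = +4.0 K and ΔS = 31.04 − 30.09 = +0.95 psu (deep − shallow).
−αΔT = -9.20 × 10⁻⁴; βΔS = 7.125 × 10⁻⁴; sum Δρ/ρ₀ = -2.075 × 10⁻⁴.
Δρ/ρ₀ < 0, so Δρ < 0: deeper water is lighter → statically unstable; the column would overturn.

unstable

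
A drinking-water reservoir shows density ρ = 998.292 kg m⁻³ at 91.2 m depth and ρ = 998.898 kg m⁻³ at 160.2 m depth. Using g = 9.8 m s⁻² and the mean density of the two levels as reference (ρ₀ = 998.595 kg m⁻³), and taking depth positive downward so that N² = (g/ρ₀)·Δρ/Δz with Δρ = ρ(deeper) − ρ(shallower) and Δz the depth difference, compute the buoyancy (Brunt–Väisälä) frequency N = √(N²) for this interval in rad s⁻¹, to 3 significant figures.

9.28 × 10⁻³ rad s⁻¹

Δρ = 998.898 − 998.292 = 0.606 kg m⁻³ over Δz = 160.2 − 91.2 = 69 m.
N² = (9.8/998.595) × (0.606/69) = 8.6191 × 10⁻⁵ s⁻².
N = √(8.6191 × 10⁻⁵) = 9.2839 × 10⁻³ rad s⁻¹ ≈ 9.28 × 10⁻³ rad s⁻¹.
A positive N² confirms static stability across the interval.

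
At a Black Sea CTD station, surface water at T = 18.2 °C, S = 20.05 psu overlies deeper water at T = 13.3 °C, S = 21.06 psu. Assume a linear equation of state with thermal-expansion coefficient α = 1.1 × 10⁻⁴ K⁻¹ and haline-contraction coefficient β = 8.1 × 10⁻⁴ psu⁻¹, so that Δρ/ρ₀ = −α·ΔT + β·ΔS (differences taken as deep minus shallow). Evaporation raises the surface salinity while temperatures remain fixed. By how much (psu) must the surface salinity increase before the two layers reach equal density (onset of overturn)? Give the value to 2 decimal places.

Neutral buoyancy requires −α(T_deep − T_surf) + β(S_deep − S_surf′) = 0.
S_surf′ = S_deep − (α/β)·ΔT = 21.06 − (1.1 × 10⁻⁴/8.1 × 10⁻⁴)·(-4.9) = 21.7254 psu.
Increase required: 21.7254 − 20.05 = 1.6754 psu.

1.68 psu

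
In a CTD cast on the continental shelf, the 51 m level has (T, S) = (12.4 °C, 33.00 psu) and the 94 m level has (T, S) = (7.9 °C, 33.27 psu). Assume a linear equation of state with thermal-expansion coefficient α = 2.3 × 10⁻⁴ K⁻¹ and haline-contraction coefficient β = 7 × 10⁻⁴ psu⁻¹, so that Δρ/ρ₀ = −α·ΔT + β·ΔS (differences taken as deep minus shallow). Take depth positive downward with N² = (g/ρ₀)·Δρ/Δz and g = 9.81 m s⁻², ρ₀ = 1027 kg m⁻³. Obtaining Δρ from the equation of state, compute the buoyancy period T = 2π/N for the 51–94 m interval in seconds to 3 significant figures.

ΔT = -4.5 K, ΔS = +0.27 psu (deep − shallow).
Δρ/ρ₀ = −αΔT + βΔS = 1.035 × 10⁻³ + 1.89 × 10⁻⁴ = 1.224 × 10⁻³, so Δρ ≈ 1.257 kg m⁻³.
N² = (g/ρ₀)·Δρ/Δz = g·(Δρ/ρ₀)/Δz = 9.81 × 1.224 × 10⁻³ / 43 = 2.7924 × 10⁻⁴ s⁻².
N = √(2.7924 × 10⁻⁴) = 0.016710 rad s⁻¹ → T = 2π/N = 376.01 s ≈ 376 s.

376 s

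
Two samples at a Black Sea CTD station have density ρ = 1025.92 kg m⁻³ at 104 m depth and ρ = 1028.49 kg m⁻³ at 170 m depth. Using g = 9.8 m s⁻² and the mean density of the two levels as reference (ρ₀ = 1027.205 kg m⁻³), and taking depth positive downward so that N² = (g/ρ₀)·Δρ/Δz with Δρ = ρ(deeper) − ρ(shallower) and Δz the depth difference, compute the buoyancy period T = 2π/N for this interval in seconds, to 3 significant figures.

326 s

Δρ = 1028.49 − 1025.92 = 2.57 kg m⁻³ over Δz = 170 − 104 = 66 m.
N² = (9.8/1027.205) × (2.57/66) = 3.7150 × 10⁻⁴ s⁻².
N = √(3.7150 × 10⁻⁴) = 0.019274 rad s⁻¹, so T = 2π/N = 325.99 s ≈ 326 s.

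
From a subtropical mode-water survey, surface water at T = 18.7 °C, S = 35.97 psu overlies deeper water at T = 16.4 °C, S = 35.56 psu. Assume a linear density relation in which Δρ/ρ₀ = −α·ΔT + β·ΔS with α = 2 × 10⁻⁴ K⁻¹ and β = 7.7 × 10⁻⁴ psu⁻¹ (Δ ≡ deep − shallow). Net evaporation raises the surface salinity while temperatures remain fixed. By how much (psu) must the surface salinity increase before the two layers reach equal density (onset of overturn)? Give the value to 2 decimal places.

0.19 psu

Neutral buoyancy requires −α(T_deep − T_surf) + β(S_deep − S_surf′) = 0.
S_surf′ = S_deep − (α/β)·ΔT = 35.56 − (2 × 10⁻⁴/7.7 × 10⁻⁴)·(-2.3) = 36.1574 psu.
Increase required: 36.1574 − 35.97 = 0.1874 psu.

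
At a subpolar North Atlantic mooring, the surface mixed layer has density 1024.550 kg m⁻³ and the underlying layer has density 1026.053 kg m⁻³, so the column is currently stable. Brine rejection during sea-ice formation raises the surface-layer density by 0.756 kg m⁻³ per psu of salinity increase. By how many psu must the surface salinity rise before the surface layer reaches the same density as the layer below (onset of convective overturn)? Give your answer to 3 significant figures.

Density deficit of the surface layer: 1026.053 − 1024.550 = 1.503 kg m⁻³.
Required change = 1.503 / 0.756 = 1.99 psu.

1.99 psu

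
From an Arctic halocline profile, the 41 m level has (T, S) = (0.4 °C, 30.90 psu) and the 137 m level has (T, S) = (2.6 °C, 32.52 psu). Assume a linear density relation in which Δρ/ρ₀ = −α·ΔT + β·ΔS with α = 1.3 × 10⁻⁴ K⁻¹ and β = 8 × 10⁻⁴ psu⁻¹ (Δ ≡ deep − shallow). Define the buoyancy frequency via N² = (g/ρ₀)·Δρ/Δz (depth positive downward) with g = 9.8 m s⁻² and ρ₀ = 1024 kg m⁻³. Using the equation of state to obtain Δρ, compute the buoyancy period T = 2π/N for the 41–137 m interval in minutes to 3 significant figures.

ΔT = +2.2 K, ΔS = +1.62 psu (deep − shallow).
Δρ/ρ₀ = −αΔT + βΔS = -2.86 × 10⁻⁴ + 1.296 × 10⁻³ = 1.01 × 10⁻³, so Δρ ≈ 1.034 kg m⁻³.
N² = (g/ρ₀)·Δρ/Δz = g·(Δρ/ρ₀)/Δz = 9.8 × 1.01 × 10⁻³ / 96 = 1.0310 × 10⁻⁴ s⁻².
N = √(1.0310 × 10⁻⁴) = 0.010154 rad s⁻¹ → T = 2π/N = 618.79 s = 10.313 min ≈ 10.3 min.

10.3 min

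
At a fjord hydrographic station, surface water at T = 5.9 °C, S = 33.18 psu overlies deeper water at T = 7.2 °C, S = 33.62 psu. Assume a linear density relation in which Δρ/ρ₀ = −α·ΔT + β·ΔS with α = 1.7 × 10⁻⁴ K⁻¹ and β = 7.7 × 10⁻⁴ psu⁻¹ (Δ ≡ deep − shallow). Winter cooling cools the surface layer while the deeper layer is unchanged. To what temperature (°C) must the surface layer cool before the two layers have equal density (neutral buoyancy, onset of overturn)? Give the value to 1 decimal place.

5.2 °C

Neutral buoyancy requires Δρ = 0, i.e. −α(T_deep − T_surf′) + β(S_deep − S_surf) = 0.
T_surf′ = T_deep − (β/α)·ΔS = 7.2 − (7.7 × 10⁻⁴/1.7 × 10⁻⁴)·(+0.44) = 5.207 °C.
Cooling required: 5.9 − (5.207) = 0.693 °C.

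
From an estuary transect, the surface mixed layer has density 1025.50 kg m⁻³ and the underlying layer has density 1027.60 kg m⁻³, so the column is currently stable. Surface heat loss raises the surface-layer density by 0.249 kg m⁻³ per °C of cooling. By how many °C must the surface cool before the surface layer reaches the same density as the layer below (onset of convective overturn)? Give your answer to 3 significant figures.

8.43 °C

Density deficit of the surface layer: 1027.60 − 1025.50 = 2.1 kg m⁻³.
Required change = 2.1 / 0.249 = 8.43 °C.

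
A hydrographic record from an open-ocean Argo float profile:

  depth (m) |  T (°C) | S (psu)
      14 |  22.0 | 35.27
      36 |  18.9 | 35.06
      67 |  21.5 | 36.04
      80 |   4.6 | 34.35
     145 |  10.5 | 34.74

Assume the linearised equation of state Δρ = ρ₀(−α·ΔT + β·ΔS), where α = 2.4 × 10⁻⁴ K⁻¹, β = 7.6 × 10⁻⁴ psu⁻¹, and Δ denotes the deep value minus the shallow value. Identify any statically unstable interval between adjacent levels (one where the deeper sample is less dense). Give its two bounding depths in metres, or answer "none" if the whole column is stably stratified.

Evaluate Δρ/ρ₀ = −αΔT + βΔS across each adjacent pair:
  14–36 m: −αΔT+βΔS = −(2.4 × 10⁻⁴)(-3.1)+(7.6 × 10⁻⁴)(-0.21) = 5.8 × 10⁻⁴ → stable
  36–67 m: −αΔT+βΔS = −(2.4 × 10⁻⁴)(+2.6)+(7.6 × 10⁻⁴)(+0.98) = 1.2 × 10⁻⁴ → stable
  67–80 m: −αΔT+βΔS = −(2.4 × 10⁻⁴)(-16.9)+(7.6 × 10⁻⁴)(-1.69) = 2.8 × 10⁻³ → stable
  80–145 m: −αΔT+βΔS = −(2.4 × 10⁻⁴)(+5.9)+(7.6 × 10⁻⁴)(+0.39) = -1.1 × 10⁻³ → UNSTABLE
The 80–145 m interval has Δρ < 0: lighter water underlies denser water.

80–145 m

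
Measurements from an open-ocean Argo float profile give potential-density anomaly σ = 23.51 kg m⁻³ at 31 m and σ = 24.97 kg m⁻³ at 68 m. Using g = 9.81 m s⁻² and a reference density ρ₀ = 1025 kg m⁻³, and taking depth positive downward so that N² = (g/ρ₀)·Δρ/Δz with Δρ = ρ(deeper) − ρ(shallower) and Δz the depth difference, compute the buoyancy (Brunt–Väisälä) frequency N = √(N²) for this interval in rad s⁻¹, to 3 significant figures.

0.0194 rad s⁻¹

Δρ = 1024.97 − 1023.51 = 1.46 kg m⁻³ over Δz = 68 − 31 = 37 m.
N² = (9.81/1025) × (1.46/37) = 3.7766 × 10⁻⁴ s⁻².
N = √(3.7766 × 10⁻⁴) = 0.019433 rad s⁻¹ ≈ 0.0194 rad s⁻¹.
A positive N² confirms static stability across the interval.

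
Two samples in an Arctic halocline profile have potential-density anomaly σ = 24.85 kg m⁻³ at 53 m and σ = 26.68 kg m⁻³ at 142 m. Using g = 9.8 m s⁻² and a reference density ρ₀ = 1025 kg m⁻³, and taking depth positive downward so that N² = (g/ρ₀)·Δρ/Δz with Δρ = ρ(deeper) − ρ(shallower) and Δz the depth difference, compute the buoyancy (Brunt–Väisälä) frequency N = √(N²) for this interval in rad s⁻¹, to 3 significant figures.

0.0140 rad s⁻¹

Δρ = 1026.68 − 1024.85 = 1.83 kg m⁻³ over Δz = 142 − 53 = 89 m.
N² = (9.8/1025) × (1.83/89) = 1.9659 × 10⁻⁴ s⁻².
N = √(1.9659 × 10⁻⁴) = 0.014021 rad s⁻¹ ≈ 0.0140 rad s⁻¹.
N² > 0, so the interval is statically stable.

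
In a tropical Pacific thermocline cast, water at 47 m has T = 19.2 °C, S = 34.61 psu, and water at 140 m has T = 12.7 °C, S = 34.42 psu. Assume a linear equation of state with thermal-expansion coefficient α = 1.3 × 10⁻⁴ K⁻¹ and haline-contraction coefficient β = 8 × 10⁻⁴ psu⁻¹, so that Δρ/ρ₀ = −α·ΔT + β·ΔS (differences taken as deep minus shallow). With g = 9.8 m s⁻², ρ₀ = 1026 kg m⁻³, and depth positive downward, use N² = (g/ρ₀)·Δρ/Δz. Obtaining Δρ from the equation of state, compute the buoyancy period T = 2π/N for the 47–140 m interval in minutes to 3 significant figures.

ΔT = -6.5 K, ΔS = -0.19 psu (deep − shallow).
Δρ/ρ₀ = −αΔT + βΔS = 8.45 × 10⁻⁴ − 1.52 × 10⁻⁴ = 6.93 × 10⁻⁴, so Δρ ≈ 0.7110 kg m⁻³.
N² = (g/ρ₀)·Δρ/Δz = g·(Δρ/ρ₀)/Δz = 9.8 × 6.93 × 10⁻⁴ / 93 = 7.3026 × 10⁻⁵ s⁻².
N = √(7.3026 × 10⁻⁵) = 8.5455 × 10⁻³ rad s⁻¹ → T = 2π/N = 735.26 s = 12.254 min ≈ 12.3 min.

12.3 min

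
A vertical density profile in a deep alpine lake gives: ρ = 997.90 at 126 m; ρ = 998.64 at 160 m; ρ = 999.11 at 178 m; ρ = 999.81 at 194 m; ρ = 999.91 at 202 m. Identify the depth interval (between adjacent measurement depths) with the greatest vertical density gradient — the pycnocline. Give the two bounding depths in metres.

178–194 m

Compute the density gradient over each adjacent pair:
  126–160 m: Δρ/Δz = 0.74/34 = 0.022 kg m⁻⁴
  160–178 m: Δρ/Δz = 0.47/18 = 0.026 kg m⁻⁴
  178–194 m: Δρ/Δz = 0.70/16 = 0.044 kg m⁻⁴
  194–202 m: Δρ/Δz = 0.10/8 = 0.013 kg m⁻⁴
The largest gradient is in the 178–194 m interval — the pycnocline.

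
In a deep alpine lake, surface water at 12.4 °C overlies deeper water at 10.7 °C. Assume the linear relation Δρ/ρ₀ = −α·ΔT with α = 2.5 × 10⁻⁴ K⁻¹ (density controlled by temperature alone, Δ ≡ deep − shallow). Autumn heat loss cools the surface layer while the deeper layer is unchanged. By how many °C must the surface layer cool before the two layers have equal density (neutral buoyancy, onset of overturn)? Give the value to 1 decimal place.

With temperature the only control, equal density requires T_surf′ = T_deep.
T_surf′ = 10.7 °C.
Cooling required: 12.4 − 10.7 = 1.7 °C.

1.7 °C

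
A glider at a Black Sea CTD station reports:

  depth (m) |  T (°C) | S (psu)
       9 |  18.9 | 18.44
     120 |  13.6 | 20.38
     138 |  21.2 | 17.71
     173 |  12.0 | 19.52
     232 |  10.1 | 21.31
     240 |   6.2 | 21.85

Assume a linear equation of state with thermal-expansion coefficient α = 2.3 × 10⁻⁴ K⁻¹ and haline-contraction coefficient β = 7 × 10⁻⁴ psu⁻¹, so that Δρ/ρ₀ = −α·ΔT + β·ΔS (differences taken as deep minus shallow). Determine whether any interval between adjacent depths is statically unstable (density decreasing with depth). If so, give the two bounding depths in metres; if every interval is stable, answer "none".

120–138 m

Evaluate Δρ/ρ₀ = −αΔT + βΔS across each adjacent pair:
  9–120 m: −αΔT+βΔS = −(2.3 × 10⁻⁴)(-5.3)+(7 × 10⁻⁴)(+1.94) = 2.6 × 10⁻³ → stable
  120–138 m: −αΔT+βΔS = −(2.3 × 10⁻⁴)(+7.6)+(7 × 10⁻⁴)(-2.67) = -3.6 × 10⁻³ → UNSTABLE
  138–173 m: −αΔT+βΔS = −(2.3 × 10⁻⁴)(-9.2)+(7 × 10⁻⁴)(+1.81) = 3.4 × 10⁻³ → stable
  173–232 m: −αΔT+βΔS = −(2.3 × 10⁻⁴)(-1.9)+(7 × 10⁻⁴)(+1.79) = 1.7 × 10⁻³ → stable
  232–240 m: −αΔT+βΔS = −(2.3 × 10⁻⁴)(-3.9)+(7 × 10⁻⁴)(+0.54) = 1.3 × 10⁻³ → stable
The 120–138 m interval has Δρ < 0: lighter water underlies denser water.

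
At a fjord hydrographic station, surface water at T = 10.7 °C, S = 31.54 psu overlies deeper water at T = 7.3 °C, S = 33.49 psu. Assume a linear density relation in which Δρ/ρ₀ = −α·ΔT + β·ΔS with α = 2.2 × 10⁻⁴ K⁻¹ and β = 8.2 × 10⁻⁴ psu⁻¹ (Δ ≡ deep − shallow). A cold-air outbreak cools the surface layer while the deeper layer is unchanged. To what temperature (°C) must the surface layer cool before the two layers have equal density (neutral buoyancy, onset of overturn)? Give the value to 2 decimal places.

Neutral buoyancy requires Δρ = 0, i.e. −α(T_deep − T_surf′) + β(S_deep − S_surf) = 0.
T_surf′ = T_deep − (β/α)·ΔS = 7.3 − (8.2 × 10⁻⁴/2.2 × 10⁻⁴)·(+1.95) = 0.0318 °C.
Cooling required: 10.7 − (0.0318) = 10.6682 °C.

0.03 °C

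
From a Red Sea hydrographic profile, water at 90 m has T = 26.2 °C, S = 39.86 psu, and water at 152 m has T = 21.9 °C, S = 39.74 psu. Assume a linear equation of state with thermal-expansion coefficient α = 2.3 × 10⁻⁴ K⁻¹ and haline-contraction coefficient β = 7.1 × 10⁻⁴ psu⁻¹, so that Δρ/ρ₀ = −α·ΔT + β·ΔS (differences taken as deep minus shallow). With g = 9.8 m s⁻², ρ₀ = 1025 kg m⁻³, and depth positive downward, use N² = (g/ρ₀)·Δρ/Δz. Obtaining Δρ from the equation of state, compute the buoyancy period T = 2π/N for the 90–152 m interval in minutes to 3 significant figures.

8.76 min

ΔT = -4.3 K, ΔS = -0.12 psu (deep − shallow).
Δρ/ρ₀ = −αΔT + βΔS = 9.89 × 10⁻⁴ − 8.52 × 10⁻⁵ = 9.038 × 10⁻⁴, so Δρ ≈ 0.9264 kg m⁻³.
N² = (g/ρ₀)·Δρ/Δz = g·(Δρ/ρ₀)/Δz = 9.8 × 9.038 × 10⁻⁴ / 62 = 1.4286 × 10⁻⁴ s⁻².
N = √(1.4286 × 10⁻⁴) = 0.011952 rad s⁻¹ → T = 2π/N = 525.70 s = 8.7617 min ≈ 8.76 min.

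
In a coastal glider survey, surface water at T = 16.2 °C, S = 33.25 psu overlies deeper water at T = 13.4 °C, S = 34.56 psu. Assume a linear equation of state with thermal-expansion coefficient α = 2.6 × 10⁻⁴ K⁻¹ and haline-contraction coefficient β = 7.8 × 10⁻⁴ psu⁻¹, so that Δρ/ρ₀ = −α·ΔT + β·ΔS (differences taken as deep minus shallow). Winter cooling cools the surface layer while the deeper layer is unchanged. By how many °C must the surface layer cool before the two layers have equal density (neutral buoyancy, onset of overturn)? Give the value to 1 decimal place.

Neutral buoyancy requires Δρ = 0, i.e. −α(T_deep − T_surf′) + β(S_deep − S_surf) = 0.
T_surf′ = T_deep − (β/α)·ΔS = 13.4 − (7.8 × 10⁻⁴/2.6 × 10⁻⁴)·(+1.31) = 9.470 °C.
Cooling required: 16.2 − (9.470) = 6.730 °C.

6.7 °C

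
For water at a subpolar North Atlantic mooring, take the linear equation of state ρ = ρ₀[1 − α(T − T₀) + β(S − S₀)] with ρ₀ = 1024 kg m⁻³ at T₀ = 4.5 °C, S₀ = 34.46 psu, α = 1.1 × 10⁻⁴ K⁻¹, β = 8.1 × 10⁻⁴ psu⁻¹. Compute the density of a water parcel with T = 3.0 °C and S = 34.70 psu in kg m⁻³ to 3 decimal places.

T − T₀ = -1.5 K, S − S₀ = +0.24 psu.
Bracket = 1 − α·(-1.5) + β·(+0.24) = 1 + (3.594 × 10⁻⁴) = 1.0003594.
ρ = 1024 × 1.0003594 = 1024.368 kg m⁻³.

1024.368 kg m⁻³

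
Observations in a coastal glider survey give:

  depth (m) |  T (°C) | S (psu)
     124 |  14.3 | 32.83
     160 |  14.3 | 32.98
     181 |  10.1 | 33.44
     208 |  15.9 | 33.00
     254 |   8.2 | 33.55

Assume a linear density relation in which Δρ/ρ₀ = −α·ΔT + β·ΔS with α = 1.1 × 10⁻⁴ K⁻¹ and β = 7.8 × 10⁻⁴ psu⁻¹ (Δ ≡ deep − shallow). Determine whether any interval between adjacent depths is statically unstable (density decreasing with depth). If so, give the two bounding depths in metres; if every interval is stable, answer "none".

Evaluate Δρ/ρ₀ = −αΔT + βΔS across each adjacent pair:
  124–160 m: −αΔT+βΔS = −(1.1 × 10⁻⁴)(+0.0)+(7.8 × 10⁻⁴)(+0.15) = 1.2 × 10⁻⁴ → stable
  160–181 m: −αΔT+βΔS = −(1.1 × 10⁻⁴)(-4.2)+(7.8 × 10⁻⁴)(+0.46) = 8.2 × 10⁻⁴ → stable
  181–208 m: −αΔT+βΔS = −(1.1 × 10⁻⁴)(+5.8)+(7.8 × 10⁻⁴)(-0.44) = -9.8 × 10⁻⁴ → UNSTABLE
  208–254 m: −αΔT+βΔS = −(1.1 × 10⁻⁴)(-7.7)+(7.8 × 10⁻⁴)(+0.55) = 1.3 × 10⁻³ → stable
The 181–208 m interval has Δρ < 0: lighter water underlies denser water.

181–208 m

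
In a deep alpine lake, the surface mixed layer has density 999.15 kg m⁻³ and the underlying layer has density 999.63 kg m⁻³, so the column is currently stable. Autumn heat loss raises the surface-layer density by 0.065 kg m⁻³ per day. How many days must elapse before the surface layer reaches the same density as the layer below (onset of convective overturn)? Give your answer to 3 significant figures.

Density deficit of the surface layer: 999.63 − 999.15 = 0.48 kg m⁻³.
Required change = 0.48 / 0.065 = 7.38 days.

7.38 days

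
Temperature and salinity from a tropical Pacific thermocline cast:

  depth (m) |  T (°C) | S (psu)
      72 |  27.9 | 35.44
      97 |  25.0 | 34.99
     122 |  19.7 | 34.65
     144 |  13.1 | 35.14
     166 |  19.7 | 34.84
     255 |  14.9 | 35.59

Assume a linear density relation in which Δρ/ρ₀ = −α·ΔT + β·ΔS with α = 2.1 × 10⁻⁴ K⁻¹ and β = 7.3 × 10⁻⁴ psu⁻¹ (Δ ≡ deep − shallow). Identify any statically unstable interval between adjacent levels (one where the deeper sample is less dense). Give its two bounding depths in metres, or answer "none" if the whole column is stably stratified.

Evaluate Δρ/ρ₀ = −αΔT + βΔS across each adjacent pair:
  72–97 m: −αΔT+βΔS = −(2.1 × 10⁻⁴)(-2.9)+(7.3 × 10⁻⁴)(-0.45) = 2.8 × 10⁻⁴ → stable
  97–122 m: −αΔT+βΔS = −(2.1 × 10⁻⁴)(-5.3)+(7.3 × 10⁻⁴)(-0.34) = 8.6 × 10⁻⁴ → stable
  122–144 m: −αΔT+βΔS = −(2.1 × 10⁻⁴)(-6.6)+(7.3 × 10⁻⁴)(+0.49) = 1.7 × 10⁻³ → stable
  144–166 m: −αΔT+βΔS = −(2.1 × 10⁻⁴)(+6.6)+(7.3 × 10⁻⁴)(-0.30) = -1.6 × 10⁻³ → UNSTABLE
  166–255 m: −αΔT+βΔS = −(2.1 × 10⁻⁴)(-4.8)+(7.3 × 10⁻⁴)(+0.75) = 1.6 × 10⁻³ → stable
The 144–166 m interval has Δρ < 0: lighter water underlies denser water.

144–166 m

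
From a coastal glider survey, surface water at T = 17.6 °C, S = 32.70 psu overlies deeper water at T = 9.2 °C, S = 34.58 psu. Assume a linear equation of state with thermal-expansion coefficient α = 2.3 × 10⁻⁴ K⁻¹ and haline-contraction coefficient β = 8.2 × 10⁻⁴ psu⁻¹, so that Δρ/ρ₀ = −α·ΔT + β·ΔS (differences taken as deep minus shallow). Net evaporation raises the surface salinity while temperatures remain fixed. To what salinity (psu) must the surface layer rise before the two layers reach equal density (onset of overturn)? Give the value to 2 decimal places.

Neutral buoyancy requires −α(T_deep − T_surf) + β(S_deep − S_surf′) = 0.
S_surf′ = S_deep − (α/β)·ΔT = 34.58 − (2.3 × 10⁻⁴/8.2 × 10⁻⁴)·(-8.4) = 36.9361 psu.
Increase required: 36.9361 − 32.70 = 4.2361 psu.

36.94 psu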